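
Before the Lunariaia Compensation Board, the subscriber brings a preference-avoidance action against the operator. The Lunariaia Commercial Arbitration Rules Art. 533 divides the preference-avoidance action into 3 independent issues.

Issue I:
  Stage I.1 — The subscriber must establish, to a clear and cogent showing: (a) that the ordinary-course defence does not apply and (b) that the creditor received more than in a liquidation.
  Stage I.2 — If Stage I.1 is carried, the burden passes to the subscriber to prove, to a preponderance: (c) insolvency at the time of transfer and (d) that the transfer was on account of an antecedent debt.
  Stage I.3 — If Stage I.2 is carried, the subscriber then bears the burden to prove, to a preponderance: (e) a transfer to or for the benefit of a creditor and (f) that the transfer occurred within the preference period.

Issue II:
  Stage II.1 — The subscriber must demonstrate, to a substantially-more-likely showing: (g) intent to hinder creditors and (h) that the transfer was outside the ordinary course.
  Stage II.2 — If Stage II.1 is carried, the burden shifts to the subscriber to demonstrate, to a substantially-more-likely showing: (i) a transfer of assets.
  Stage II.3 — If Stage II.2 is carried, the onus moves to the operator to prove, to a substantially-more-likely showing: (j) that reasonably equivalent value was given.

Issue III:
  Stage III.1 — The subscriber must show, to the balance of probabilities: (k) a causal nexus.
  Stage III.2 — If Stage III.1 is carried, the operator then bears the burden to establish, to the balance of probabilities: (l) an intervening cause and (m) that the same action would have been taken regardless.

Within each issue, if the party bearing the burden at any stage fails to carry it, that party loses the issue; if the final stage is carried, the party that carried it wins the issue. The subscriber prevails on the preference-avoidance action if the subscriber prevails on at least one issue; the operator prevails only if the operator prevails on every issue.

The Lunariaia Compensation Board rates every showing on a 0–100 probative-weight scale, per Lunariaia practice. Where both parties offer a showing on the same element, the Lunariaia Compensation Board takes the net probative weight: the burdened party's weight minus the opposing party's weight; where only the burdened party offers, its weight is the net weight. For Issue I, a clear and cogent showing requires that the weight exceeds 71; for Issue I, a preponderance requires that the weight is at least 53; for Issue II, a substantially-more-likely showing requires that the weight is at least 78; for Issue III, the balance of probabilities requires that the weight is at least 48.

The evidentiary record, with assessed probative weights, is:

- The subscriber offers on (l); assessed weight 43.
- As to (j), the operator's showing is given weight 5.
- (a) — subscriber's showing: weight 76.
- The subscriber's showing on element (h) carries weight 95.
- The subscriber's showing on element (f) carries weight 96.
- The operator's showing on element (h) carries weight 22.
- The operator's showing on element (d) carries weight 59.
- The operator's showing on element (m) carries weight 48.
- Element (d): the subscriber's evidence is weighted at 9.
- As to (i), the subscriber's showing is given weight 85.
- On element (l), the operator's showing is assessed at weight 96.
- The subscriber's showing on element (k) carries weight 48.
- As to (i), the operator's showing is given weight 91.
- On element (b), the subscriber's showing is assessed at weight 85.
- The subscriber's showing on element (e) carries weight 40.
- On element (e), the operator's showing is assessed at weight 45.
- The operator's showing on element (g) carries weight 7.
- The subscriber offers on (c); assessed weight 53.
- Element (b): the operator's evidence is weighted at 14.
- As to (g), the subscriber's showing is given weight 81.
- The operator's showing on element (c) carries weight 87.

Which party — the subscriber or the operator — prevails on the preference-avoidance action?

— Issue I —
At Stage I.1 the subscriber must meet a clear and cogent showing (weight exceeds 71): on (a) the weight is 76, > 71, so (a) meets the standard; on (b) the weight is 85 less the opposing 14 gives net 71, which does not exceed 71, so (b) does not meet the standard.
  Not every element is met, so the subscriber fails to carry Stage I.1.
The analysis ends at Stage I.1; the operator prevails on this issue.
— Issue II —
Stage II.1 — burden on subscriber; standard: a substantially-more-likely showing (weight is at least 78).
    (g): 81 − 7 = 74 < 78 [not met]
    (h): 95 − 22 = 73 < 78 [not met]
  The subscriber does not carry Stage II.1.
So the operator prevails on this issue.
— Issue III —
Stage III.1 — burden on subscriber; standard: the balance of probabilities (weight is at least 48).
    (k): 48 ≥ 48 [met]
  Stage III.1 is satisfied; the onus moves to the operator.
Stage III.2 — burden on operator; standard: the balance of probabilities (weight is at least 48).
    (l): 96 − 43 = 53 ≥ 48 [met]
    (m): 48 ≥ 48 [met]
  All elements met at the final stage.
All stages carried — the operator prevails on this issue.
Per-issue: Issue I → operator; Issue II → operator; Issue III → operator. The subscriber must prevail on at least one issue; overall, the operator prevails.

operator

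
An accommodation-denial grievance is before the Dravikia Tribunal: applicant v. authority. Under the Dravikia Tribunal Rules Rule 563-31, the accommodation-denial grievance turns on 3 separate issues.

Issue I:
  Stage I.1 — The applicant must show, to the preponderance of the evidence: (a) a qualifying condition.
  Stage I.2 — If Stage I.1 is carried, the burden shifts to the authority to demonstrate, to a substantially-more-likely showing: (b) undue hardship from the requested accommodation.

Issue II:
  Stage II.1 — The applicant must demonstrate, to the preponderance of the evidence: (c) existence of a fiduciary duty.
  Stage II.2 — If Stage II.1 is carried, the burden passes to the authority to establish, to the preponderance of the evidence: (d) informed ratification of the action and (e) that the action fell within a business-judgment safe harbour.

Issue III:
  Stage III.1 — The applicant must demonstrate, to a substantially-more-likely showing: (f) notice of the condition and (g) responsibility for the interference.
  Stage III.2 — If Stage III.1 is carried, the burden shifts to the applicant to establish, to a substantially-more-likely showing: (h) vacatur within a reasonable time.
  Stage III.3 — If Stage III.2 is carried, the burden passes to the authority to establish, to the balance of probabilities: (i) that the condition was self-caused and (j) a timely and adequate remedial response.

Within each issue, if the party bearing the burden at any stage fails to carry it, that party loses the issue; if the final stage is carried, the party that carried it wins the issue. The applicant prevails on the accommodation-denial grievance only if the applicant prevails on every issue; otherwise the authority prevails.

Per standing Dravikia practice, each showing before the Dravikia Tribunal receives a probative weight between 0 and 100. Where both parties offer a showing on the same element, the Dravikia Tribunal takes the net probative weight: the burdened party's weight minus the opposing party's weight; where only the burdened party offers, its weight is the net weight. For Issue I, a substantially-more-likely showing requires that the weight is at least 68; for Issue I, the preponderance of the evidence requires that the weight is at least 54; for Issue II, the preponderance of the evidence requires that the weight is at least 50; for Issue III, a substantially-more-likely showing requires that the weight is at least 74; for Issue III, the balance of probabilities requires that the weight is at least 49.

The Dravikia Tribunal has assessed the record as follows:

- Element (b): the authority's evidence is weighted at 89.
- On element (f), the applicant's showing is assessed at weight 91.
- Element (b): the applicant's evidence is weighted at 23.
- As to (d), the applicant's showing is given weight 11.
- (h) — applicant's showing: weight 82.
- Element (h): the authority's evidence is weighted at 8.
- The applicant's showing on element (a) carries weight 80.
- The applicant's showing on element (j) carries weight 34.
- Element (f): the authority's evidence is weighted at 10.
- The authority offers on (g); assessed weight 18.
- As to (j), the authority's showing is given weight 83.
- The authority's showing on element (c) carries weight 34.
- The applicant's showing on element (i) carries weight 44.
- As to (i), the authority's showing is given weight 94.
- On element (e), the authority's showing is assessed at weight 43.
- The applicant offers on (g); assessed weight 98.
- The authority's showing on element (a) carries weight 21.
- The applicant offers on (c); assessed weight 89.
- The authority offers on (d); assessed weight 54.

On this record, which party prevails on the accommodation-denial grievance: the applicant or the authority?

— Issue I —
Stage I.1 (applicant, the preponderance of the evidence, weight is at least 54): (a) net 80−21=59 ≥ 54 — meets.
  Stage I.1 carried; the burden shifts to the authority.
Stage I.2 (authority, a substantially-more-likely showing, weight is at least 68): (b) net 89−23=66 < 68 — fails.
  Stage I.2 not carried; the authority fails its burden.
The applicant prevails on this issue.
— Issue II —
Stage II.1 (applicant, the preponderance of the evidence, weight is at least 50): (c) net 89−34=55 ≥ 50 — meets.
  All elements met. The burden passes to the authority.
Stage II.2 (authority, the preponderance of the evidence, weight is at least 50): (d) net 54−11=43 < 50 — fails; (e) 43 < 50 — fails.
  Stage II.2 not carried; the authority fails its burden.
The applicant prevails on this issue.
— Issue III —
Stage III.1 — burden on applicant; standard: a substantially-more-likely showing (weight is at least 74).
    (f): 91 − 10 = 81 ≥ 74 [met]
    (g): 98 − 18 = 80 ≥ 74 [met]
  Stage III.1 carried; the burden remains with the applicant.
Stage III.2 — burden on applicant; standard: a substantially-more-likely showing (weight is at least 74).
    (h): 82 − 8 = 74 ≥ 74 [met]
  Stage III.2 is satisfied; the onus moves to the authority.
Stage III.3 — burden on authority; standard: the balance of probabilities (weight is at least 49).
    (i): 94 − 44 = 50 ≥ 49 [met]
    (j): 83 − 34 = 49 ≥ 49 [met]
  All elements met at the final stage.
Every stage carried; the authority prevails on this issue.
Per-issue: Issue I → applicant; Issue II → applicant; Issue III → authority. The applicant must prevail on every issue; overall, the authority prevails.

authority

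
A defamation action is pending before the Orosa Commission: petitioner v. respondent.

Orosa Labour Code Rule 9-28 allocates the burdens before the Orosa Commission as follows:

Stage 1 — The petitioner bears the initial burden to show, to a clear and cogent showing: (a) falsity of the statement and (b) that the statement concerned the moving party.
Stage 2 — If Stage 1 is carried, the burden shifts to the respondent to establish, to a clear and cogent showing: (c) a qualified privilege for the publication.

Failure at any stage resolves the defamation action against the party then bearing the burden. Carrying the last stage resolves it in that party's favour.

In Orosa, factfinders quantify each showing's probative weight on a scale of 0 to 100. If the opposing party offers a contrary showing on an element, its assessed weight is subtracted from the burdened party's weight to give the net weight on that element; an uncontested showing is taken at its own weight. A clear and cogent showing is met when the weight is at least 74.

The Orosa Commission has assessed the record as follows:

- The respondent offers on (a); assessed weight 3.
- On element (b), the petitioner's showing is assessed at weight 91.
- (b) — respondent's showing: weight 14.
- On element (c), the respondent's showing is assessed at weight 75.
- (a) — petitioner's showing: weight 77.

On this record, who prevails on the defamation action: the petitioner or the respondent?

Stage 1 (petitioner, a clear and cogent showing, weight is at least 74): (a) net 77−3=74 ≥ 74 — meets; (b) net 91−14=77 ≥ 74 — meets.
  All elements met. The burden passes to the respondent.
Stage 2 (respondent, a clear and cogent showing, weight is at least 74): (c) 75 ≥ 74 — meets.
  Stage 2 carried; the final stage is satisfied.
Every stage carried; the respondent prevails.

respondent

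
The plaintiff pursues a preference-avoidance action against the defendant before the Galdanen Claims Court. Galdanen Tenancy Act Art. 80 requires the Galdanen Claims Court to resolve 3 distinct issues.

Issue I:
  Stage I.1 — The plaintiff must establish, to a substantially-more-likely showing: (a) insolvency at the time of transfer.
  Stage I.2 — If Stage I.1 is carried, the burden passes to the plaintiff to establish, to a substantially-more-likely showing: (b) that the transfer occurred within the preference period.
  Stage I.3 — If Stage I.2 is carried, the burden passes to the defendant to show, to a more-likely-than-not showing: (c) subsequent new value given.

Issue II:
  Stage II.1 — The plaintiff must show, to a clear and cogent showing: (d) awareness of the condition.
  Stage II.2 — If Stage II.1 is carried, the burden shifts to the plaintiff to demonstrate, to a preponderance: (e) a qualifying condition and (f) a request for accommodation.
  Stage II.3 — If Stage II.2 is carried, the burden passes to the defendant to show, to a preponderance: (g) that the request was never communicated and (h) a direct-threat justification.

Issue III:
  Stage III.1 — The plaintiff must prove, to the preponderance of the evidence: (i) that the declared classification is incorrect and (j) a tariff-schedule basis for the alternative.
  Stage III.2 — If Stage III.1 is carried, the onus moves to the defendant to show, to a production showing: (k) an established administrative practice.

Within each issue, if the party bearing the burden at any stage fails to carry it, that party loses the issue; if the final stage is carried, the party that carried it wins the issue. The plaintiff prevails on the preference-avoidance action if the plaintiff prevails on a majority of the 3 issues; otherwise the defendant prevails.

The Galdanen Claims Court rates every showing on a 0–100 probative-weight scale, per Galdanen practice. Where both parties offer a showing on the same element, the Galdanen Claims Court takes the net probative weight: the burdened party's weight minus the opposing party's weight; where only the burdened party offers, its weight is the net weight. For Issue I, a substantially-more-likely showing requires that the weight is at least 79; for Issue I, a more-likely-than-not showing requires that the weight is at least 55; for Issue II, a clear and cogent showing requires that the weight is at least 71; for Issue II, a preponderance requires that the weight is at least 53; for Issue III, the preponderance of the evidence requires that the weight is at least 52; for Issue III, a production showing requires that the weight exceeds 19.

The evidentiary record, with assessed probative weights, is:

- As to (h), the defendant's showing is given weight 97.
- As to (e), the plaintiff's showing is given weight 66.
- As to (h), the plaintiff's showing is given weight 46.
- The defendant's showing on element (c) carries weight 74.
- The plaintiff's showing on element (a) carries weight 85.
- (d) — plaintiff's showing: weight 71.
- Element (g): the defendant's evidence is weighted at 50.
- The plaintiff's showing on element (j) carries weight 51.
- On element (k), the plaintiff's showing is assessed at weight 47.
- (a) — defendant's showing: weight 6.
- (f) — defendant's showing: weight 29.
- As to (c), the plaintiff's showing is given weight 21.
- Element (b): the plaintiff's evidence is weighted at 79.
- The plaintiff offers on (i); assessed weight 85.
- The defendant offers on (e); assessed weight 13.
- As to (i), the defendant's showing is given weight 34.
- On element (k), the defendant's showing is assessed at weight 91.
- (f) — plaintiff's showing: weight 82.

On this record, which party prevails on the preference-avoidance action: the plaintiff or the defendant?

plaintiff

— Issue I —
At Stage I.1 the plaintiff must meet a substantially-more-likely showing (weight is at least 79): on (a) the weight is 85 less the opposing 6 gives net 79, ≥ 79, so (a) meets the standard.
  Stage I.1 is satisfied; the plaintiff continues to bear the burden.
At Stage I.2 the plaintiff must meet a substantially-more-likely showing (weight is at least 79): on (b) the weight is 79, which does reach 79, so (b) meets the standard.
  Stage I.2 carried; the burden shifts to the defendant.
At Stage I.3 the defendant must meet a more-likely-than-not showing (weight is at least 55): on (c) the weight is 74 less the opposing 21 gives net 53, which does not reach 55, so (c) does not meet the standard.
  Stage I.3 not carried; the defendant fails its burden.
So the plaintiff prevails on this issue.
— Issue II —
Stage II.1 — burden on plaintiff; standard: a clear and cogent showing (weight is at least 71).
    (d): 71 ≥ 71 [met]
  Stage II.1 is satisfied; the plaintiff continues to bear the burden.
Stage II.2 — burden on plaintiff; standard: a preponderance (weight is at least 53).
    (e): 66 − 13 = 53 ≥ 53 [met]
    (f): 82 − 29 = 53 ≥ 53 [met]
  The plaintiff carries Stage II.2; the defendant now bears the burden.
Stage II.3 — burden on defendant; standard: a preponderance (weight is at least 53).
    (g): 50 < 53 [not met]
    (h): 97 − 46 = 51 < 53 [not met]
  The defendant does not carry Stage II.3.
So the plaintiff prevails on this issue.
— Issue III —
Stage III.1 — burden on plaintiff; standard: the preponderance of the evidence (weight is at least 52).
    (i): 85 − 34 = 51 < 52 [not met]
    (j): 51 < 52 [not met]
  The plaintiff does not carry Stage III.1.
So the defendant prevails on this issue.
Per-issue: Issue I → plaintiff; Issue II → plaintiff; Issue III → defendant. The plaintiff must prevail on a majority of issues; overall, the plaintiff prevails.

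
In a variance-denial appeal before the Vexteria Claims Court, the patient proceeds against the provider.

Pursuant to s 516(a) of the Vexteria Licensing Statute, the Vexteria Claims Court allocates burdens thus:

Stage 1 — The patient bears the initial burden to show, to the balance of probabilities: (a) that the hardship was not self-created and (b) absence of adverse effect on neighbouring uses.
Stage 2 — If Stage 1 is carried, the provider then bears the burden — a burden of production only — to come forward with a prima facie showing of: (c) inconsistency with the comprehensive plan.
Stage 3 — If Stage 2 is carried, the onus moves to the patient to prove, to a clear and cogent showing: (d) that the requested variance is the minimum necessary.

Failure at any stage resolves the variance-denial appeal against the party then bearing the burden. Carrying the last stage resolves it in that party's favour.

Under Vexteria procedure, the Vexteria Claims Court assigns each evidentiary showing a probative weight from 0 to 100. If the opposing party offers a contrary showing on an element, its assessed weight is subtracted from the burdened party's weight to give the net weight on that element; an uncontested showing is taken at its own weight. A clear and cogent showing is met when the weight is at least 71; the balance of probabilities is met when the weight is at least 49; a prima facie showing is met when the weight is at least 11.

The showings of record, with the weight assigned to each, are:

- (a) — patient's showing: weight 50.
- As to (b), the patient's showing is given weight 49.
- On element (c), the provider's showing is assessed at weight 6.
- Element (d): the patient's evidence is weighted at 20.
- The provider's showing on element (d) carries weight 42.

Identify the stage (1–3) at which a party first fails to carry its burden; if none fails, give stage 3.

Stage 1 (patient, the balance of probabilities, weight is at least 49): (a) 50 ≥ 49 — meets; (b) 49 ≥ 49 — meets.
  Stage 1 is satisfied; the onus moves to the provider.
Stage 2 (provider, a prima facie showing, weight is at least 11): (c) 6 < 11 — fails.
  The provider does not carry Stage 2.
So the patient prevails.

stage 2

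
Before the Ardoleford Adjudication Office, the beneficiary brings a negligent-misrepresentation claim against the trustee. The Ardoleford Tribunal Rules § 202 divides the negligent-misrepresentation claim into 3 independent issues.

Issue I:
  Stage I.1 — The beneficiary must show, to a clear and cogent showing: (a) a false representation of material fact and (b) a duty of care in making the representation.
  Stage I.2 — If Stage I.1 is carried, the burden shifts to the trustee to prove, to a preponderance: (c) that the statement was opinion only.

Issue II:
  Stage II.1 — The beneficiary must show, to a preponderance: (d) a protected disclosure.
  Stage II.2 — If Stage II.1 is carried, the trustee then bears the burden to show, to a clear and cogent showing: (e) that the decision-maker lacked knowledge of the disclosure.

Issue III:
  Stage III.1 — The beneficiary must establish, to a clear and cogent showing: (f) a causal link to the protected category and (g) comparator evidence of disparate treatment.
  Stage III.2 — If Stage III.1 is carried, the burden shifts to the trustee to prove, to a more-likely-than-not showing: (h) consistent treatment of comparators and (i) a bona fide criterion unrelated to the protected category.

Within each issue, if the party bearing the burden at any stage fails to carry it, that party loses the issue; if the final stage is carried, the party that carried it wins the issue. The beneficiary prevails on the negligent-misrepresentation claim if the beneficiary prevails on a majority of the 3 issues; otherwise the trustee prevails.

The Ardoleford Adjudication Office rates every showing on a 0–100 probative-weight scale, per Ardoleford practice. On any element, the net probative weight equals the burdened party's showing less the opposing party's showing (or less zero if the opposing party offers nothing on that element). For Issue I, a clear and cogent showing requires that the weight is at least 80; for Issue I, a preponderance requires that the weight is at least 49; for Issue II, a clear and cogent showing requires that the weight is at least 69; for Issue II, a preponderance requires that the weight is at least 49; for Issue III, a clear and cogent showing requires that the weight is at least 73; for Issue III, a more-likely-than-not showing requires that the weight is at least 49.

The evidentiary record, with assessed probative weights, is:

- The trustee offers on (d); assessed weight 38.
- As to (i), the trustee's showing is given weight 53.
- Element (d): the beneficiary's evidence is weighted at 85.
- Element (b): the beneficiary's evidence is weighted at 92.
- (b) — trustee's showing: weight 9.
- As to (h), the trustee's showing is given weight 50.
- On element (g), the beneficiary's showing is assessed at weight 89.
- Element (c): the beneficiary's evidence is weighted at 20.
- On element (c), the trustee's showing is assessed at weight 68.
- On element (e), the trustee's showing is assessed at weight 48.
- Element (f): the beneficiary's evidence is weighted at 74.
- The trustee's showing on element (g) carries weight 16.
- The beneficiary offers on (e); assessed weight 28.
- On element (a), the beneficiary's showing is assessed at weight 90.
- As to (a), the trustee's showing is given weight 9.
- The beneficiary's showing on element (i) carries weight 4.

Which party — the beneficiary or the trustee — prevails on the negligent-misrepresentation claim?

trustee

— Issue I —
Stage I.1 (beneficiary, a clear and cogent showing, weight is at least 80): (a) net 90−9=81 ≥ 80 — meets; (b) net 92−9=83 ≥ 80 — meets.
  All elements met. The burden passes to the trustee.
Stage I.2 (trustee, a preponderance, weight is at least 49): (c) net 68−20=48 < 49 — fails.
  The trustee does not carry Stage I.2.
The analysis ends at Stage I.2; the beneficiary prevails on this issue.
— Issue II —
Stage II.1 (beneficiary, a preponderance, weight is at least 49): (d) net 85−38=47 < 49 — fails.
  Stage II.1 not carried; the beneficiary fails its burden.
So the trustee prevails on this issue.
— Issue III —
Stage III.1 (beneficiary, a clear and cogent showing, weight is at least 73): (f) 74 ≥ 73 — meets; (g) net 89−16=73 ≥ 73 — meets.
  All elements met. The burden passes to the trustee.
Stage III.2 (trustee, a more-likely-than-not showing, weight is at least 49): (h) 50 ≥ 49 — meets; (i) net 53−4=49 ≥ 49 — meets.
  The trustee carries the last stage.
With every stage satisfied, the trustee prevails on this issue.
Per-issue: Issue I → beneficiary; Issue II → trustee; Issue III → trustee. The beneficiary must prevail on a majority of issues; overall, the trustee prevails.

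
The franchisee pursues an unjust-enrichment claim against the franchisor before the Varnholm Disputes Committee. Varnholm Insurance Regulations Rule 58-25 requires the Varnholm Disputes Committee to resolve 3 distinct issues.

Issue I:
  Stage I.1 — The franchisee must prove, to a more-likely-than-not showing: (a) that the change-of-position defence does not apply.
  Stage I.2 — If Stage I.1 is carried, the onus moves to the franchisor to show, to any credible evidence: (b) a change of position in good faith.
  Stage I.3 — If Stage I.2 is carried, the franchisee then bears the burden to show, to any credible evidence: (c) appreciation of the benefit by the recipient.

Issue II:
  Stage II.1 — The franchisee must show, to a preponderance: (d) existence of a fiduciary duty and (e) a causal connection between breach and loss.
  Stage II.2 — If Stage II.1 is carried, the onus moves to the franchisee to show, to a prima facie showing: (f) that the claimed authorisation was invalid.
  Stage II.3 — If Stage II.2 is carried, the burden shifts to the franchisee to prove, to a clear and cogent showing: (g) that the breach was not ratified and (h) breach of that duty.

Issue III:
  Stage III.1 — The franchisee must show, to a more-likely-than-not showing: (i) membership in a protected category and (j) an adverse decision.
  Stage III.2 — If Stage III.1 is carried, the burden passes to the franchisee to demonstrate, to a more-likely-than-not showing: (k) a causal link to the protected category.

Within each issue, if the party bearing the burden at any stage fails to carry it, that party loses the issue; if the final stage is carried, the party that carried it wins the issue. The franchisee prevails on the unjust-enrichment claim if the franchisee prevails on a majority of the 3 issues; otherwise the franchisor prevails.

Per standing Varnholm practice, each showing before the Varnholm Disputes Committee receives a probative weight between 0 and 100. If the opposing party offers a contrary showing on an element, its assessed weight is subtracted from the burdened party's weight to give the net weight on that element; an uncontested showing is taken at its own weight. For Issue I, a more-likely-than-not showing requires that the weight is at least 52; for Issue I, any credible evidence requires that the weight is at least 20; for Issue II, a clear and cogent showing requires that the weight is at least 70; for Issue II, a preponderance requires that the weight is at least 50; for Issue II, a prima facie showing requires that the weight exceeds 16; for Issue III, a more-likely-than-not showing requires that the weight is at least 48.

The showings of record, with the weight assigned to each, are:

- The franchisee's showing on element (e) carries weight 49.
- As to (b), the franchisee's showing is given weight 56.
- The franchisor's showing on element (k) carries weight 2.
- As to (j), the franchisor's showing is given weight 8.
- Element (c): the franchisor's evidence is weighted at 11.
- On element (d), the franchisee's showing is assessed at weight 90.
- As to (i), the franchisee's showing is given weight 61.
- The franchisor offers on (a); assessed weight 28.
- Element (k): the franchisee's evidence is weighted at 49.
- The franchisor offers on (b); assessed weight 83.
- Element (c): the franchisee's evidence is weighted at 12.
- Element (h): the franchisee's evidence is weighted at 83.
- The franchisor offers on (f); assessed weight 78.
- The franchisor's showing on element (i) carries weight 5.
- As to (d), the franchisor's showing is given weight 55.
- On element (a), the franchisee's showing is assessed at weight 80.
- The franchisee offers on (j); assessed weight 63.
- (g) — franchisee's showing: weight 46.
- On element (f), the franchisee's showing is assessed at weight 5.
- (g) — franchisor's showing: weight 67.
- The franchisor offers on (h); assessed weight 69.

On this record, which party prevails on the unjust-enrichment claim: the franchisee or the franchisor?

franchisor

— Issue I —
Stage I.1 (franchisee, a more-likely-than-not showing, weight is at least 52): (a) net 80−28=52 ≥ 52 — meets.
  Stage I.1 carried; the burden shifts to the franchisor.
Stage I.2 (franchisor, any credible evidence, weight is at least 20): (b) net 83−56=27 ≥ 20 — meets.
  Stage I.2 is satisfied; the onus moves to the franchisee.
Stage I.3 (franchisee, any credible evidence, weight is at least 20): (c) net 12−11=1 < 20 — fails.
  The franchisee does not carry Stage I.3.
So the franchisor prevails on this issue.
— Issue II —
At Stage II.1 the franchisee must meet a preponderance (weight is at least 50): on (d) the weight is 90 less the opposing 55 gives net 35, < 50, so (d) does not meet the standard; on (e) the weight is 49, < 50, so (e) does not meet the standard.
  Stage II.1 not carried; the franchisee fails its burden.
The franchisor prevails on this issue.
— Issue III —
Stage III.1 — burden on franchisee; standard: a more-likely-than-not showing (weight is at least 48).
    (i): 61 − 5 = 56 ≥ 48 [met]
    (j): 63 − 8 = 55 ≥ 48 [met]
  Stage III.1 carried; the burden remains with the franchisee.
Stage III.2 — burden on franchisee; standard: a more-likely-than-not showing (weight is at least 48).
    (k): 49 − 2 = 47 < 48 [not met]
  Stage III.2 not carried; the franchisee fails its burden.
The analysis ends at Stage III.2; the franchisor prevails on this issue.
Per-issue: Issue I → franchisor; Issue II → franchisor; Issue III → franchisor. The franchisee must prevail on a majority of issues; overall, the franchisor prevails.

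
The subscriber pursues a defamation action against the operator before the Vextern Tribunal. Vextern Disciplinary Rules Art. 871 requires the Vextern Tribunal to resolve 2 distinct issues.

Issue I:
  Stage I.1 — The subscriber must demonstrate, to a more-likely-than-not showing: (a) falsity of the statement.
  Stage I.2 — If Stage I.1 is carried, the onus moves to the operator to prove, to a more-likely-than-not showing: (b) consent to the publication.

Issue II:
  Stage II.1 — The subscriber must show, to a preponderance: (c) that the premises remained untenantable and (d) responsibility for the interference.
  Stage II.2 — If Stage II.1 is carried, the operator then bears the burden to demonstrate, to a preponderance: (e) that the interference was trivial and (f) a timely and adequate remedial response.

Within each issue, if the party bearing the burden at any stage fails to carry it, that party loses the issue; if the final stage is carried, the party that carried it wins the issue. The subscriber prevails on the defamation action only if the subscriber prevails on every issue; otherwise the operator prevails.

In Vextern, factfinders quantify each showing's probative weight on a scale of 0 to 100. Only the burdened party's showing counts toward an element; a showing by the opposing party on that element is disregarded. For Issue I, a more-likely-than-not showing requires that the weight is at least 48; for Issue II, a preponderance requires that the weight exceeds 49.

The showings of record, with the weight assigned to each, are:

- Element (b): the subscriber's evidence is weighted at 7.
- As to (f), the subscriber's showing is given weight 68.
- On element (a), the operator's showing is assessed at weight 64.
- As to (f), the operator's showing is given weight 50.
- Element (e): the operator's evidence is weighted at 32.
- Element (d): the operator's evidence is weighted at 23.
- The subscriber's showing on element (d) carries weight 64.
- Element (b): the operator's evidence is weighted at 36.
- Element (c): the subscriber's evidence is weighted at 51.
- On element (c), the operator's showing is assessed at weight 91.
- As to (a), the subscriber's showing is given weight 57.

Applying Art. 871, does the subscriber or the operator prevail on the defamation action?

— Issue I —
Stage I.1 (subscriber, a more-likely-than-not showing, weight is at least 48): (a) 57 (operator's 64 disregarded) ≥ 48 — meets.
  All elements met. The burden passes to the operator.
Stage I.2 (operator, a more-likely-than-not showing, weight is at least 48): (b) 36 (subscriber's 7 disregarded) < 48 — fails.
  The operator does not carry Stage I.2.
The subscriber prevails on this issue.
— Issue II —
At Stage II.1 the subscriber must meet a preponderance (weight exceeds 49): on (c) the weight is 51 (the operator's 91 is given no effect), which does exceed 49, so (c) meets the standard; on (d) the weight is 64 (the operator's 23 is given no effect), which does exceed 49, so (d) meets the standard.
  The subscriber carries Stage II.1; the operator now bears the burden.
At Stage II.2 the operator must meet a preponderance (weight exceeds 49): on (e) the weight is 32, ≤ 49, so (e) does not meet the standard; on (f) the weight is 50 (the subscriber's 68 is given no effect), > 49, so (f) meets the standard.
  Not every element is met, so the operator fails to carry Stage II.2.
So the subscriber prevails on this issue.
Per-issue: Issue I → subscriber; Issue II → subscriber. The subscriber must prevail on every issue; overall, the subscriber prevails.

subscriber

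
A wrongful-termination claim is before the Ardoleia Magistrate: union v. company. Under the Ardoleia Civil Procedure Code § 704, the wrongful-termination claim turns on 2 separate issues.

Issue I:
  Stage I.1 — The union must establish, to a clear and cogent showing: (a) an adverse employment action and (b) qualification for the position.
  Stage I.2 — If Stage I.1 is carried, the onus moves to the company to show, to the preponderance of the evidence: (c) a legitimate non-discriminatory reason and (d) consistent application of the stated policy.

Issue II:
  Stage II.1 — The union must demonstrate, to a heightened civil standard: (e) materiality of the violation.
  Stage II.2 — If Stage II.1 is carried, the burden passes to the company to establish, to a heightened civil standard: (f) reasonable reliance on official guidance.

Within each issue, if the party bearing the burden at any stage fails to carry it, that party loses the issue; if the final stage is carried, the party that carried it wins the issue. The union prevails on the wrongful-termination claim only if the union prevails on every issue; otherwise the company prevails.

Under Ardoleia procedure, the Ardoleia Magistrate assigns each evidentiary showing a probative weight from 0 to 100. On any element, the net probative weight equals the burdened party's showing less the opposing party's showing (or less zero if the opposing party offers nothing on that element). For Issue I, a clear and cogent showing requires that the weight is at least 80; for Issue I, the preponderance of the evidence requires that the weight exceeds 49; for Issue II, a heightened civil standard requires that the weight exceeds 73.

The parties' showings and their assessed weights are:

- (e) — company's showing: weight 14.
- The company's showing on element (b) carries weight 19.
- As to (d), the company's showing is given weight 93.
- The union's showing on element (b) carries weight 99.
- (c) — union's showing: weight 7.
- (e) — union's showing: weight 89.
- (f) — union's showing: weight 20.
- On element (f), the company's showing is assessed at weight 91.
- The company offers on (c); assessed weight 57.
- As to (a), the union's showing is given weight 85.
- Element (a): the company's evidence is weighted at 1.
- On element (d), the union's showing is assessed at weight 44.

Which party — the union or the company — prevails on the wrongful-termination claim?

union

— Issue I —
At Stage I.1 the union must meet a clear and cogent showing (weight is at least 80): on (a) the weight is 85 less the opposing 1 gives net 84, ≥ 80, so (a) meets the standard; on (b) the weight is 99 less the opposing 19 gives net 80, which does reach 80, so (b) meets the standard.
  Stage I.1 carried; the burden shifts to the company.
At Stage I.2 the company must meet the preponderance of the evidence (weight exceeds 49): on (c) the weight is 57 less the opposing 7 gives net 50, > 49, so (c) meets the standard; on (d) the weight is 93 less the opposing 44 gives net 49, ≤ 49, so (d) does not meet the standard.
  Not every element is met, so the company fails to carry Stage I.2.
The union prevails on this issue.
— Issue II —
At Stage II.1 the union must meet a heightened civil standard (weight exceeds 73): on (e) the weight is 89 less the opposing 14 gives net 75, which does exceed 73, so (e) meets the standard.
  Stage II.1 is satisfied; the onus moves to the company.
At Stage II.2 the company must meet a heightened civil standard (weight exceeds 73): on (f) the weight is 91 less the opposing 20 gives net 71, ≤ 73, so (f) does not meet the standard.
  Stage II.2 not carried; the company fails its burden.
The union prevails on this issue.
Per-issue: Issue I → union; Issue II → union. The union must prevail on every issue; overall, the union prevails.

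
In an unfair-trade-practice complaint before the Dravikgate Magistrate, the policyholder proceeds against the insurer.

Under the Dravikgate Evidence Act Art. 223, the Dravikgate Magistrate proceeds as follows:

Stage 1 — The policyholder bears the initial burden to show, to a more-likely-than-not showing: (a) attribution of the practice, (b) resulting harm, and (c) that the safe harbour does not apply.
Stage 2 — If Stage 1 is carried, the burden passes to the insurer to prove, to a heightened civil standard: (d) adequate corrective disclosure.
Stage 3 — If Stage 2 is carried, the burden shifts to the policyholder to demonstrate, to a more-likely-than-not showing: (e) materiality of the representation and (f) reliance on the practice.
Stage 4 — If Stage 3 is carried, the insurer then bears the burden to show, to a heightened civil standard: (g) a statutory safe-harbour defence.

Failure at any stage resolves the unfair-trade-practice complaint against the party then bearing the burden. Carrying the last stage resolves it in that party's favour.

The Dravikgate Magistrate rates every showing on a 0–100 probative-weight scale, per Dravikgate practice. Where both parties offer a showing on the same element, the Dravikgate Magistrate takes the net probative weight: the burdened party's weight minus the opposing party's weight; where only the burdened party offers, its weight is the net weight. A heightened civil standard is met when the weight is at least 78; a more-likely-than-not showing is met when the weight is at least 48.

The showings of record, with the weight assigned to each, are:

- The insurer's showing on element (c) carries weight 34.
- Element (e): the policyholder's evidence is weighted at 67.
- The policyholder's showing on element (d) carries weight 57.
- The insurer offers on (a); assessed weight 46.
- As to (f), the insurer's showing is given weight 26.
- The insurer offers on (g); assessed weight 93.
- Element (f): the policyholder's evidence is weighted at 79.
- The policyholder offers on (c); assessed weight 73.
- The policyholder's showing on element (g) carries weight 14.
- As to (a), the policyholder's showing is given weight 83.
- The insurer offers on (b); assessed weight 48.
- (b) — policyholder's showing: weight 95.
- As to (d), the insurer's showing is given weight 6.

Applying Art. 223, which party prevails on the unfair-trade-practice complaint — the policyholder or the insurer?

At Stage 1 the policyholder must meet a more-likely-than-not showing (weight is at least 48): on (a) the weight is 83 less the opposing 46 gives net 37, < 48, so (a) does not meet the standard; on (b) the weight is 95 less the opposing 48 gives net 47, which does not reach 48, so (b) does not meet the standard; on (c) the weight is 73 less the opposing 34 gives net 39, which does not reach 48, so (c) does not meet the standard.
  The policyholder does not carry Stage 1.
So the insurer prevails.

insurer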